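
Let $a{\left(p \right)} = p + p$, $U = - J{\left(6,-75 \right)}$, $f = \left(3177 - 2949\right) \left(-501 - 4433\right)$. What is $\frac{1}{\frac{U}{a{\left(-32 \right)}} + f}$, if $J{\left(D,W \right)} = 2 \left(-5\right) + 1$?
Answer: $- \frac{64}{71996937} \approx -8.8893 \cdot 10^{-7}$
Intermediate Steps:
$J{\left(D,W \right)} = -9$ ($J{\left(D,W \right)} = -10 + 1 = -9$)
$f = -1124952$ ($f = 228 \left(-4934\right) = -1124952$)
$U = 9$ ($U = \left(-1\right) \left(-9\right) = 9$)
$a{\left(p \right)} = 2 p$
$\frac{1}{\frac{U}{a{\left(-32 \right)}} + f} = \frac{1}{\frac{9}{2 \left(-32\right)} - 1124952} = \frac{1}{\frac{9}{-64} - 1124952} = \frac{1}{9 \left(- \frac{1}{64}\right) - 1124952} = \frac{1}{- \frac{9}{64} - 1124952} = \frac{1}{- \frac{71996937}{64}} = - \frac{64}{71996937}$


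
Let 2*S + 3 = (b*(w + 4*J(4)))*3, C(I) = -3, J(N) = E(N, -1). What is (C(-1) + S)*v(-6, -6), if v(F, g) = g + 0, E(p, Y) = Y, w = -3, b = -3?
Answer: -162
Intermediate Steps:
J(N) = -1
v(F, g) = g
S = 30 (S = -3/2 + (-3*(-3 + 4*(-1))*3)/2 = -3/2 + (-3*(-3 - 4)*3)/2 = -3/2 + (-3*(-7)*3)/2 = -3/2 + (21*3)/2 = -3/2 + (1/2)*63 = -3/2 + 63/2 = 30)
(C(-1) + S)*v(-6, -6) = (-3 + 30)*(-6) = 27*(-6) = -162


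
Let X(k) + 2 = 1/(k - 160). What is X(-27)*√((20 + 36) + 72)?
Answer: -3000*√2/187 ≈ -22.688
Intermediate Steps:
X(k) = -2 + 1/(-160 + k) (X(k) = -2 + 1/(k - 160) = -2 + 1/(-160 + k))
X(-27)*√((20 + 36) + 72) = ((321 - 2*(-27))/(-160 - 27))*√((20 + 36) + 72) = ((321 + 54)/(-187))*√(56 + 72) = (-1/187*375)*√128 = -3000*√2/187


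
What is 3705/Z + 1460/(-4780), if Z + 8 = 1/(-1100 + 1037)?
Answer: -11164610/24139 ≈ -462.51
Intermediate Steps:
Z = -505/63 (Z = -8 + 1/(-1100 + 1037) = -8 + 1/(-63) = -8 - 1/63 = -505/63 ≈ -8.0159)
3705/Z + 1460/(-4780) = 3705/(-505/63) + 1460/(-4780) = 3705*(-63/505) + 1460*(-1/4780) = -46683/101 - 73/239 = -11164610/24139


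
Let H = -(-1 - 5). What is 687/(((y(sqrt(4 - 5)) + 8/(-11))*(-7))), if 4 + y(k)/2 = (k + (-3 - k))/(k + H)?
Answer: 118393/11705 + 27709*I/163870 ≈ 10.115 + 0.16909*I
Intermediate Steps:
H = 6 (H = -1*(-6) = 6)
y(k) = -8 - 6/(6 + k) (y(k) = -8 + 2*((k + (-3 - k))/(k + 6)) = -8 + 2*(-3/(6 + k)) = -8 - 6/(6 + k))
687/(((y(sqrt(4 - 5)) + 8/(-11))*(-7))) = 687/(((2*(-27 - 4*sqrt(4 - 5))/(6 + sqrt(4 - 5)) + 8/(-11))*(-7))) = 687/(((2*(-27 - 4*I)/(6 + sqrt(-1)) + 8*(-1/11))*(-7))) = 687/(((2*(-27 - 4*I)/(6 + I) - 8/11)*(-7))) = 687/(((2*((6 - I)/37)*(-27 - 4*I) - 8/11)*(-7))) = 687/(((2*(-27 - 4*I)*(6 - I)/37 - 8/11)*(-7))) = 687/(((-8/11 + 2*(-27 - 4*I)*(6 - I)/37)*(-7))) = 687/(56/11 - 14*(-27 - 4*I)*(6 - I)/37)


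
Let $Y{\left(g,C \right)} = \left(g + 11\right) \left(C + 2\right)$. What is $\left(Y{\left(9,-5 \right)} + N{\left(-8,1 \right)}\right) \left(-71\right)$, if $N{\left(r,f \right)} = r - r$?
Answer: $4260$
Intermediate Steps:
$N{\left(r,f \right)} = 0$
$Y{\left(g,C \right)} = \left(2 + C\right) \left(11 + g\right)$ ($Y{\left(g,C \right)} = \left(11 + g\right) \left(2 + C\right) = \left(2 + C\right) \left(11 + g\right)$)
$\left(Y{\left(9,-5 \right)} + N{\left(-8,1 \right)}\right) \left(-71\right) = \left(\left(22 + 2 \cdot 9 + 11 \left(-5\right) - 45\right) + 0\right) \left(-71\right) = \left(\left(22 + 18 - 55 - 45\right) + 0\right) \left(-71\right) = \left(-60 + 0\right) \left(-71\right) = \left(-60\right) \left(-71\right) = 4260$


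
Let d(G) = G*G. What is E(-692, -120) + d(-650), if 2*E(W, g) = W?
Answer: 422154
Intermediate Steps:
E(W, g) = W/2
d(G) = G**2
E(-692, -120) + d(-650) = (1/2)*(-692) + (-650)**2 = -346 + 422500 = 422154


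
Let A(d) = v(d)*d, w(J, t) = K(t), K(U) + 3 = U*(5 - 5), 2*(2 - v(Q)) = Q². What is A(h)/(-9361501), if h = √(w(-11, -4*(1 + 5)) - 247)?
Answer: -635*I*√10/9361501 ≈ -0.0002145*I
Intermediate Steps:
v(Q) = 2 - Q²/2
K(U) = -3 (K(U) = -3 + U*(5 - 5) = -3 + U*0 = -3 + 0 = -3)
w(J, t) = -3
h = 5*I*√10 (h = √(-3 - 247) = √(-250) = 5*I*√10 ≈ 15.811*I)
A(d) = d*(2 - d²/2) (A(d) = (2 - d²/2)*d = d*(2 - d²/2))
A(h)/(-9361501) = ((5*I*√10)*(4 - (5*I*√10)²)/2)/(-9361501) = ((5*I*√10)*(4 - 1*(-250))/2)*(-1/9361501) = ((5*I*√10)*(4 + 250)/2)*(-1/9361501) = ((½)*(5*I*√10)*254)*(-1/9361501) = (635*I*√10)*(-1/9361501) = -635*I*√10/9361501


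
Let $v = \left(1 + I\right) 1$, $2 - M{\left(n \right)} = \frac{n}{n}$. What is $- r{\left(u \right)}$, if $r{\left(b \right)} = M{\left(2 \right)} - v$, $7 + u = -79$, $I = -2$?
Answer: $-2$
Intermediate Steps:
$M{\left(n \right)} = 1$ ($M{\left(n \right)} = 2 - \frac{n}{n} = 2 - 1 = 1$)
$u = -86$ ($u = -7 - 79 = -86$)
$v = -1$ ($v = \left(1 - 2\right) 1 = \left(-1\right) 1 = -1$)
$r{\left(b \right)} = 2$ ($r{\left(b \right)} = 1 - -1 = 1 + 1 = 2$)
$- r{\left(u \right)} = \left(-1\right) 2 = -2$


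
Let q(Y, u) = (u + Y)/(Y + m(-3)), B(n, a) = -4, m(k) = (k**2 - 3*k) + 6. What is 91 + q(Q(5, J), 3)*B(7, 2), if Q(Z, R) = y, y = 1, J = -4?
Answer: 2259/25 ≈ 90.360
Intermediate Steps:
m(k) = 6 + k**2 - 3*k
Q(Z, R) = 1
q(Y, u) = (Y + u)/(24 + Y) (q(Y, u) = (u + Y)/(Y + (6 + (-3)**2 - 3*(-3))) = (Y + u)/(Y + (6 + 9 + 9)) = (Y + u)/(Y + 24) = (Y + u)/(24 + Y))
91 + q(Q(5, J), 3)*B(7, 2) = 91 + ((1 + 3)/(24 + 1))*(-4) = 91 + (4/25)*(-4) = 91 - 16/25 = 2259/25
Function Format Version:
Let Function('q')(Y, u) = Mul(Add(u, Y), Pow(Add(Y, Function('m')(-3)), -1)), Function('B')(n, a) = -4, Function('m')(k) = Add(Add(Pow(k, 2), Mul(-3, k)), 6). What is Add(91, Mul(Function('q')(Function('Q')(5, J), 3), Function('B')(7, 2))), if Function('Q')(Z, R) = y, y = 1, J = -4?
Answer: Rational(2259, 25) ≈ 90.360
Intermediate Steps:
Function('m')(k) = Add(6, Pow(k, 2), Mul(-3, k))
Function('Q')(Z, R) = 1
Function('q')(Y, u) = Mul(Pow(Add(24, Y), -1), Add(Y, u)) (Function('q')(Y, u) = Mul(Add(u, Y), Pow(Add(Y, Add(6, Pow(-3, 2), Mul(-3, -3))), -1)) = Mul(Add(Y, u), Pow(Add(Y, Add(6, 9, 9)), -1)) = Mul(Add(Y, u), Pow(Add(Y, 24), -1)) = Mul(Add(Y, u), Pow(Add(24, Y), -1)) = Mul(Pow(Add(24, Y), -1), Add(Y, u)))
Add(91, Mul(Function('q')(Function('Q')(5, J), 3), Function('B')(7, 2))) = Add(91, Mul(Mul(Pow(Add(24, 1), -1), Add(1, 3)), -4)) = Add(91, Mul(Mul(Pow(25, -1), 4), -4)) = Add(91, Mul(Mul(Rational(1, 25), 4), -4)) = Add(91, Mul(Rational(4, 25), -4)) = Add(91, Rational(-16, 25)) = Rational(2259, 25)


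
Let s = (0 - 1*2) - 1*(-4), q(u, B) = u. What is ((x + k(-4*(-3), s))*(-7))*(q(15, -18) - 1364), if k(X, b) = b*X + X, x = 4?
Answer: 377720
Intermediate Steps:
s = 2 (s = (0 - 2) + 4 = -2 + 4 = 2)
k(X, b) = X + X*b (k(X, b) = X*b + X = X + X*b)
((x + k(-4*(-3), s))*(-7))*(q(15, -18) - 1364) = ((4 + (-4*(-3))*(1 + 2))*(-7))*(15 - 1364) = ((4 + 12*3)*(-7))*(-1349) = ((4 + 36)*(-7))*(-1349) = (40*(-7))*(-1349) = -280*(-1349) = 377720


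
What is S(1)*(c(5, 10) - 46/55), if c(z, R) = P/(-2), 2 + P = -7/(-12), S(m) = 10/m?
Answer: -169/132 ≈ -1.2803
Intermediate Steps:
P = -17/12 (P = -2 - 7/(-12) = -2 - 7*(-1/12) = -2 + 7/12 = -17/12 ≈ -1.4167)
c(z, R) = 17/24 (c(z, R) = -17/12/(-2) = -17/12*(-1/2) = 17/24)
S(1)*(c(5, 10) - 46/55) = (10/1)*(17/24 - 46/55) = (10*1)*(17/24 - 46*1/55) = 10*(17/24 - 46/55) = 10*(-169/1320) = -169/132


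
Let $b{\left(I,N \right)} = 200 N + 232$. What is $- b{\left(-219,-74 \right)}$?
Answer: $14568$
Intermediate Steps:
$b{\left(I,N \right)} = 232 + 200 N$
$- b{\left(-219,-74 \right)} = - (232 + 200 \left(-74\right)) = - (232 - 14800) = \left(-1\right) \left(-14568\right) = 14568$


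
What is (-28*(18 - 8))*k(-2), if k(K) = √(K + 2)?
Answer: 0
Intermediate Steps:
k(K) = √(2 + K)
(-28*(18 - 8))*k(-2) = (-28*(18 - 8))*√(2 - 2) = (-28*10)*√0 = -280*0 = 0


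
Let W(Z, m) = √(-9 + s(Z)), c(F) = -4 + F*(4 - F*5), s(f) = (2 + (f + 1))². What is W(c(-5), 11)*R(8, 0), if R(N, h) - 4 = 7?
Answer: 11*√21307 ≈ 1605.7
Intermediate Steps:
R(N, h) = 11 (R(N, h) = 4 + 7 = 11)
s(f) = (3 + f)² (s(f) = (2 + (1 + f))² = (3 + f)²)
c(F) = -4 + F*(4 - 5*F)
W(Z, m) = √(-9 + (3 + Z)²)
W(c(-5), 11)*R(8, 0) = √((-4 - 5*(-5)² + 4*(-5))*(6 + (-4 - 5*(-5)² + 4*(-5))))*11 = √((-4 - 5*25 - 20)*(6 + (-4 - 5*25 - 20)))*11 = √((-4 - 125 - 20)*(6 + (-4 - 125 - 20)))*11 = √(-149*(6 - 149))*11 = √(-149*(-143))*11 = √21307*11 = 11*√21307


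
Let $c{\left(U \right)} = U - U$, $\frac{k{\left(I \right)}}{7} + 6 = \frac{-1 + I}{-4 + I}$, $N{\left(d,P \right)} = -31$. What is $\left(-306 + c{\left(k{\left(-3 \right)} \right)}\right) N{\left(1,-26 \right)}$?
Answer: $9486$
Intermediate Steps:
$k{\left(I \right)} = -42 + \frac{7 \left(-1 + I\right)}{-4 + I}$ ($k{\left(I \right)} = -42 + 7 \frac{-1 + I}{-4 + I} = -42 + \frac{7 \left(-1 + I\right)}{-4 + I}$)
$c{\left(U \right)} = 0$
$\left(-306 + c{\left(k{\left(-3 \right)} \right)}\right) N{\left(1,-26 \right)} = \left(-306 + 0\right) \left(-31\right) = \left(-306\right) \left(-31\right) = 9486$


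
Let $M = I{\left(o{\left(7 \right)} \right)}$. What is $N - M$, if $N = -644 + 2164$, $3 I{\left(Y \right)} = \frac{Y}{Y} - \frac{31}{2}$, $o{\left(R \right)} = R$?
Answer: $\frac{9149}{6} \approx 1524.8$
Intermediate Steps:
$I{\left(Y \right)} = - \frac{29}{6}$ ($I{\left(Y \right)} = \frac{\frac{Y}{Y} - \frac{31}{2}}{3} = \frac{1 - \frac{31}{2}}{3} = \frac{1}{3} \left(- \frac{29}{2}\right) = - \frac{29}{6}$)
$M = - \frac{29}{6} \approx -4.8333$
$N = 1520$
$N - M = 1520 - - \frac{29}{6} = 1520 + \frac{29}{6} = \frac{9149}{6}$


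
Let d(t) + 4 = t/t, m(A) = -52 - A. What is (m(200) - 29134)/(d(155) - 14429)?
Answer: 14693/7216 ≈ 2.0362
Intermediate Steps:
d(t) = -3 (d(t) = -4 + t/t = -4 + 1 = -3)
(m(200) - 29134)/(d(155) - 14429) = ((-52 - 1*200) - 29134)/(-3 - 14429) = ((-52 - 200) - 29134)/(-14432) = (-252 - 29134)*(-1/14432) = -29386*(-1/14432) = 14693/7216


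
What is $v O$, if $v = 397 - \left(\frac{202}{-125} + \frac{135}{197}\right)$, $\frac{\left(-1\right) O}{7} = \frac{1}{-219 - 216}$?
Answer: $\frac{22864436}{3570625} \approx 6.4035$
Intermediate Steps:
$O = \frac{7}{435}$ ($O = - \frac{7}{-219 - 216} = - \frac{7}{-435} = \left(-7\right) \left(- \frac{1}{435}\right) = \frac{7}{435} \approx 0.016092$)
$v = \frac{9799044}{24625}$ ($v = 397 - \left(202 \left(- \frac{1}{125}\right) + 135 \cdot \frac{1}{197}\right) = 397 - \left(- \frac{202}{125} + \frac{135}{197}\right) = 397 - - \frac{22919}{24625} = 397 + \frac{22919}{24625} = \frac{9799044}{24625} \approx 397.93$)
$v O = \frac{9799044}{24625} \cdot \frac{7}{435} = \frac{22864436}{3570625}$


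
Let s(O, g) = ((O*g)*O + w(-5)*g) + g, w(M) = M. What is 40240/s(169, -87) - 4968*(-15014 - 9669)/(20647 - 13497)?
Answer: 152328427460548/8881940925 ≈ 17150.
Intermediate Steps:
s(O, g) = -4*g + g*O**2 (s(O, g) = ((O*g)*O - 5*g) + g = (g*O**2 - 5*g) + g = (-5*g + g*O**2) + g = -4*g + g*O**2)
40240/s(169, -87) - 4968*(-15014 - 9669)/(20647 - 13497) = 40240/((-87*(-4 + 169**2))) - 4968*(-15014 - 9669)/(20647 - 13497) = 40240/((-87*(-4 + 28561))) - 4968/(7150/(-24683)) = 40240/((-87*28557)) - 4968/(7150*(-1/24683)) = 40240/(-2484459) - 4968/(-7150/24683) = 40240*(-1/2484459) - 4968*(-24683/7150) = -40240/2484459 + 61312572/3575 = 152328427460548/8881940925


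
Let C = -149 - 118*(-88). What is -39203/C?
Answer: -39203/10235 ≈ -3.8303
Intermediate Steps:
C = 10235 (C = -149 + 10384 = 10235)
-39203/C = -39203/10235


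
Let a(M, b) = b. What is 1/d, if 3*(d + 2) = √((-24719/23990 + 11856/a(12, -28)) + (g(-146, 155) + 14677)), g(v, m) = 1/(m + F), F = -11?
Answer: 217637280/171891713029 + 36*√14469435512910385/171891713029 ≈ 0.026459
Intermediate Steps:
g(v, m) = 1/(-11 + m) (g(v, m) = 1/(m - 11) = 1/(-11 + m))
d = -2 + √14469435512910385/3022740 (d = -2 + √((-24719/23990 + 11856/(-28)) + (1/(-11 + 155) + 14677))/3 = -2 + √((-24719*1/23990 + 11856*(-1/28)) + (1/144 + 14677))/3 = -2 + √((-24719/23990 - 2964/7) + (1/144 + 14677))/3 = -2 + √(-71279393/167930 + 2113489/144)/3 = -2 + √(172326987589/12090960)/3 = -2 + (√14469435512910385/1007580)/3 = -2 + √14469435512910385/3022740 ≈ 37.795)
1/d = 1/(-2 + √14469435512910385/3022740)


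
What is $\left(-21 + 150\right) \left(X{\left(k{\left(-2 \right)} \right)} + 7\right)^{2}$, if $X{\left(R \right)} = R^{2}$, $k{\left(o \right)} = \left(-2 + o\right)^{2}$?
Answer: $8922801$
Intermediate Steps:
$\left(-21 + 150\right) \left(X{\left(k{\left(-2 \right)} \right)} + 7\right)^{2} = \left(-21 + 150\right) \left(\left(\left(-2 - 2\right)^{2}\right)^{2} + 7\right)^{2} = 129 \left(\left(\left(-4\right)^{2}\right)^{2} + 7\right)^{2} = 129 \left(16^{2} + 7\right)^{2} = 129 \left(256 + 7\right)^{2} = 129 \cdot 263^{2} = 129 \cdot 69169 = 8922801$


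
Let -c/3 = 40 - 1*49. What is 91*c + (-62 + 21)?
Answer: 2416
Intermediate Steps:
c = 27 (c = -3*(40 - 1*49) = -3*(40 - 49) = -3*(-9) = 27)
91*c + (-62 + 21) = 91*27 + (-62 + 21) = 2457 - 41 = 2416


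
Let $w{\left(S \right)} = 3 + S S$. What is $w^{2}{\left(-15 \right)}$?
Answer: $51984$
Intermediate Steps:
$w{\left(S \right)} = 3 + S^{2}$
$w^{2}{\left(-15 \right)} = \left(3 + \left(-15\right)^{2}\right)^{2} = \left(3 + 225\right)^{2} = 228^{2} = 51984$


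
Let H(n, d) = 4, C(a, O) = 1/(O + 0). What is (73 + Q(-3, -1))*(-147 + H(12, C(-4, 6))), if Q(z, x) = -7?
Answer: -9438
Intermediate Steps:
C(a, O) = 1/O
(73 + Q(-3, -1))*(-147 + H(12, C(-4, 6))) = (73 - 7)*(-147 + 4) = 66*(-143) = -9438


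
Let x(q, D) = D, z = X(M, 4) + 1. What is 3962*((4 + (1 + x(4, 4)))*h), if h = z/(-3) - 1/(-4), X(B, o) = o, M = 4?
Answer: -101031/2 ≈ -50516.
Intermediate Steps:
z = 5 (z = 4 + 1 = 5)
h = -17/12 (h = 5/(-3) - 1/(-4) = 5*(-1/3) - 1*(-1/4) = -5/3 + 1/4 = -17/12 ≈ -1.4167)
3962*((4 + (1 + x(4, 4)))*h) = 3962*((4 + (1 + 4))*(-17/12)) = 3962*((4 + 5)*(-17/12)) = 3962*(9*(-17/12)) = 3962*(-51/4) = -101031/2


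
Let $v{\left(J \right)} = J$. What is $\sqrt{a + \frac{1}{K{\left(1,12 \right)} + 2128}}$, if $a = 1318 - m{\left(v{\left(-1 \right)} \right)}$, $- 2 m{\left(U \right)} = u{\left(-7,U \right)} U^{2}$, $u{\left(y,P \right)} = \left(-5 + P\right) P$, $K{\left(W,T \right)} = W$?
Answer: $\frac{3 \sqrt{665291210}}{2129} \approx 36.346$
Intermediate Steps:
$u{\left(y,P \right)} = P \left(-5 + P\right)$
$m{\left(U \right)} = - \frac{U^{3} \left(-5 + U\right)}{2}$ ($m{\left(U \right)} = - \frac{U \left(-5 + U\right) U^{2}}{2} = - \frac{U^{3} \left(-5 + U\right)}{2}$)
$a = 1321$ ($a = 1318 - \frac{\left(-1\right)^{3} \left(5 - -1\right)}{2} = 1318 - \frac{1}{2} \left(-1\right) \left(5 + 1\right) = 1318 - \frac{1}{2} \left(-1\right) 6 = 1318 - -3 = 1318 + 3 = 1321$)
$\sqrt{a + \frac{1}{K{\left(1,12 \right)} + 2128}} = \sqrt{1321 + \frac{1}{1 + 2128}} = \sqrt{1321 + \frac{1}{2129}} = \sqrt{\frac{2812410}{2129}} = \frac{3 \sqrt{665291210}}{2129}$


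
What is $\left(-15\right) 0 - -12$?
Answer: $12$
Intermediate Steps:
$\left(-15\right) 0 - -12 = 0 + 12 = 12$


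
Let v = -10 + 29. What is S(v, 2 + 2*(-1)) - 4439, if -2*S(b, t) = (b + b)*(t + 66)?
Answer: -5693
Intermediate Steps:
v = 19
S(b, t) = -b*(66 + t) (S(b, t) = -(b + b)*(t + 66)/2 = -2*b*(66 + t)/2 = -b*(66 + t))
S(v, 2 + 2*(-1)) - 4439 = -1*19*(66 + (2 + 2*(-1))) - 4439 = -1*19*(66 + (2 - 2)) - 4439 = -1*19*(66 + 0) - 4439 = -1*19*66 - 4439 = -1254 - 4439 = -5693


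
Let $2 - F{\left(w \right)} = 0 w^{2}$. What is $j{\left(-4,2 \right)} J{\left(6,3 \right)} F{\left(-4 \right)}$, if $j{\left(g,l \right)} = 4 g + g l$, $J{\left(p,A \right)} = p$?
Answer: $-288$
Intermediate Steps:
$F{\left(w \right)} = 2$ ($F{\left(w \right)} = 2 - 0 w^{2} = 2 - 0 = 2 + 0 = 2$)
$j{\left(-4,2 \right)} J{\left(6,3 \right)} F{\left(-4 \right)} = - 4 \left(4 + 2\right) 6 \cdot 2 = \left(-4\right) 6 \cdot 6 \cdot 2 = \left(-24\right) 6 \cdot 2 = \left(-144\right) 2 = -288$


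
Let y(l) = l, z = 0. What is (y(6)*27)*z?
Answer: 0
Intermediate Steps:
(y(6)*27)*z = (6*27)*0 = 162*0 = 0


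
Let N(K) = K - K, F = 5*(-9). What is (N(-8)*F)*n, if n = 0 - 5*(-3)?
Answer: 0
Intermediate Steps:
F = -45
N(K) = 0
n = 15 (n = 0 + 15 = 15)
(N(-8)*F)*n = (0*(-45))*15 = 0*15 = 0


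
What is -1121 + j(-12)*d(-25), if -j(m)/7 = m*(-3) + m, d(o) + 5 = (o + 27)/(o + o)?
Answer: -6857/25 ≈ -274.28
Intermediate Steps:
d(o) = -5 + (27 + o)/(2*o) (d(o) = -5 + (o + 27)/(o + o) = -5 + (27 + o)/((2*o)) = -5 + (27 + o)*(1/(2*o)) = -5 + (27 + o)/(2*o))
j(m) = 14*m (j(m) = -7*(m*(-3) + m) = -7*(-3*m + m) = -(-14)*m = 14*m)
-1121 + j(-12)*d(-25) = -1121 + (14*(-12))*((9/2)*(3 - 1*(-25))/(-25)) = -1121 - 756*(-1)*(3 + 25)/25 = -1121 - 756*(-1)*28/25 = -1121 - 168*(-126/25) = -1121 + 21168/25 = -6857/25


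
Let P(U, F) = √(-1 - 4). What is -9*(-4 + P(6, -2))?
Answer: 36 - 9*I*√5 ≈ 36.0 - 20.125*I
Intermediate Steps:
P(U, F) = I*√5 (P(U, F) = √(-5) = I*√5)
-9*(-4 + P(6, -2)) = -9*(-4 + I*√5) = 36 - 9*I*√5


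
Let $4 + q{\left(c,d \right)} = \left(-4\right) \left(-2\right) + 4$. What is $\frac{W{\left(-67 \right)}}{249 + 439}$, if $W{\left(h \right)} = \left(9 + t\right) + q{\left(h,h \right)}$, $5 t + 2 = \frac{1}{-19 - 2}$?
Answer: $\frac{871}{36120} \approx 0.024114$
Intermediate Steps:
$q{\left(c,d \right)} = 8$ ($q{\left(c,d \right)} = -4 + \left(\left(-4\right) \left(-2\right) + 4\right) = -4 + \left(8 + 4\right) = -4 + 12 = 8$)
$t = - \frac{43}{105}$ ($t = - \frac{2}{5} + \frac{1}{5 \left(-19 - 2\right)} = - \frac{2}{5} + \frac{1}{5 \left(-21\right)} = - \frac{2}{5} + \frac{1}{5} \left(- \frac{1}{21}\right) = - \frac{2}{5} - \frac{1}{105} = - \frac{43}{105} \approx -0.40952$)
$W{\left(h \right)} = \frac{1742}{105}$ ($W{\left(h \right)} = \left(9 - \frac{43}{105}\right) + 8 = \frac{902}{105} + 8 = \frac{1742}{105}$)
$\frac{W{\left(-67 \right)}}{249 + 439} = \frac{1}{249 + 439} \cdot \frac{1742}{105} = \frac{1}{688} \cdot \frac{1742}{105} = \frac{871}{36120}$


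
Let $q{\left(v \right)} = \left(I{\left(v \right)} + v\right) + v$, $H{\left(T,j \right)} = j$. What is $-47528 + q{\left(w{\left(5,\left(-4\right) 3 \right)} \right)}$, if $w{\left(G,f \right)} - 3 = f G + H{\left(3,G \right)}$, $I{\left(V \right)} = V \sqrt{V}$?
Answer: $-47632 - 104 i \sqrt{13} \approx -47632.0 - 374.98 i$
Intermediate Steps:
$I{\left(V \right)} = V^{\frac{3}{2}}$
$w{\left(G,f \right)} = 3 + G + G f$ ($w{\left(G,f \right)} = 3 + \left(f G + G\right) = 3 + \left(G f + G\right) = 3 + \left(G + G f\right) = 3 + G + G f$)
$q{\left(v \right)} = v^{\frac{3}{2}} + 2 v$ ($q{\left(v \right)} = \left(v^{\frac{3}{2}} + v\right) + v = \left(v + v^{\frac{3}{2}}\right) + v = v^{\frac{3}{2}} + 2 v$)
$-47528 + q{\left(w{\left(5,\left(-4\right) 3 \right)} \right)} = -47528 + \left(\left(3 + 5 + 5 \left(\left(-4\right) 3\right)\right)^{\frac{3}{2}} + 2 \left(3 + 5 + 5 \left(\left(-4\right) 3\right)\right)\right) = -47528 + \left(\left(3 + 5 + 5 \left(-12\right)\right)^{\frac{3}{2}} + 2 \left(3 + 5 + 5 \left(-12\right)\right)\right) = -47528 + \left(\left(3 + 5 - 60\right)^{\frac{3}{2}} + 2 \left(3 + 5 - 60\right)\right) = -47528 + \left(\left(-52\right)^{\frac{3}{2}} + 2 \left(-52\right)\right) = -47528 - \left(104 + 104 i \sqrt{13}\right) = -47632 - 104 i \sqrt{13}$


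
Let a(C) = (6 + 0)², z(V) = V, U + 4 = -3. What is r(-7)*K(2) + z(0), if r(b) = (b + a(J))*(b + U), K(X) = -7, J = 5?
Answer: 2842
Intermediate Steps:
U = -7 (U = -4 - 3 = -7)
a(C) = 36 (a(C) = 6² = 36)
r(b) = (-7 + b)*(36 + b) (r(b) = (b + 36)*(b - 7) = (36 + b)*(-7 + b) = (-7 + b)*(36 + b))
r(-7)*K(2) + z(0) = (-252 + (-7)² + 29*(-7))*(-7) + 0 = (-252 + 49 - 203)*(-7) + 0 = -406*(-7) + 0 = 2842 + 0 = 2842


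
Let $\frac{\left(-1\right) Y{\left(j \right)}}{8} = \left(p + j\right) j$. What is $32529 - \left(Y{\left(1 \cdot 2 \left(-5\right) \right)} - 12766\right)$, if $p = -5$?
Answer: $46495$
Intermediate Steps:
$Y{\left(j \right)} = - 8 j \left(-5 + j\right)$ ($Y{\left(j \right)} = - 8 \left(-5 + j\right) j = - 8 j \left(-5 + j\right)$)
$32529 - \left(Y{\left(1 \cdot 2 \left(-5\right) \right)} - 12766\right) = 32529 - \left(8 \cdot 1 \cdot 2 \left(-5\right) \left(5 - 1 \cdot 2 \left(-5\right)\right) - 12766\right) = 32529 - \left(8 \cdot 2 \left(-5\right) \left(5 - 2 \left(-5\right)\right) - 12766\right) = 32529 - \left(8 \left(-10\right) \left(5 - -10\right) - 12766\right) = 32529 - \left(8 \left(-10\right) \left(5 + 10\right) - 12766\right) = 32529 - \left(8 \left(-10\right) 15 - 12766\right) = 32529 - \left(-1200 - 12766\right) = 32529 - -13966 = 32529 + 13966 = 46495$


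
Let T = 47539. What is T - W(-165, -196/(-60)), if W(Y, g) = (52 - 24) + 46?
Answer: 47465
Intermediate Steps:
W(Y, g) = 74 (W(Y, g) = 28 + 46 = 74)
T - W(-165, -196/(-60)) = 47539 - 1*74 = 47539 - 74 = 47465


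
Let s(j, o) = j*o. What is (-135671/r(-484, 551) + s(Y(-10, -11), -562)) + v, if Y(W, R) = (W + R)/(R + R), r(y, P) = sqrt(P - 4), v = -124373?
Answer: -1374004/11 - 135671*sqrt(547)/547 ≈ -1.3071e+5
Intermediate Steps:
r(y, P) = sqrt(-4 + P)
Y(W, R) = (R + W)/(2*R) (Y(W, R) = (R + W)/((2*R)) = (R + W)*(1/(2*R)) = (R + W)/(2*R))
(-135671/r(-484, 551) + s(Y(-10, -11), -562)) + v = (-135671/sqrt(-4 + 551) + ((1/2)*(-11 - 10)/(-11))*(-562)) - 124373 = (-135671*sqrt(547)/547 + ((1/2)*(-1/11)*(-21))*(-562)) - 124373 = (-135671*sqrt(547)/547 + (21/22)*(-562)) - 124373 = (-135671*sqrt(547)/547 - 5901/11) - 124373 = (-5901/11 - 135671*sqrt(547)/547) - 124373 = -1374004/11 - 135671*sqrt(547)/547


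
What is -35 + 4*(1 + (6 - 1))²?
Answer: 109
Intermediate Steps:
-35 + 4*(1 + (6 - 1))² = -35 + 4*(1 + 5)² = -35 + 4*6² = -35 + 4*36 = -35 + 144 = 109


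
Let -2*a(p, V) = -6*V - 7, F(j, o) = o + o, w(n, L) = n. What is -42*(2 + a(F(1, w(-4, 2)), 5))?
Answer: -861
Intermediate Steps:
F(j, o) = 2*o
a(p, V) = 7/2 + 3*V (a(p, V) = -(-6*V - 7)/2 = -(-7 - 6*V)/2 = 7/2 + 3*V)
-42*(2 + a(F(1, w(-4, 2)), 5)) = -42*(2 + (7/2 + 3*5)) = -42*(2 + (7/2 + 15)) = -42*(2 + 37/2) = -42*41/2 = -861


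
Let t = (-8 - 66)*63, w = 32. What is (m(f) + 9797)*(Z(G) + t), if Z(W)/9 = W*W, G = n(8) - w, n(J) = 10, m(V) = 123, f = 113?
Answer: -3035520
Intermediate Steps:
t = -4662 (t = -74*63 = -4662)
G = -22 (G = 10 - 1*32 = 10 - 32 = -22)
Z(W) = 9*W**2 (Z(W) = 9*(W*W) = 9*W**2)
(m(f) + 9797)*(Z(G) + t) = (123 + 9797)*(9*(-22)**2 - 4662) = 9920*(9*484 - 4662) = 9920*(4356 - 4662) = 9920*(-306) = -3035520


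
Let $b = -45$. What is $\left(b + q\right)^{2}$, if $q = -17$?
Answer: $3844$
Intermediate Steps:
$\left(b + q\right)^{2} = \left(-45 - 17\right)^{2} = \left(-62\right)^{2} = 3844$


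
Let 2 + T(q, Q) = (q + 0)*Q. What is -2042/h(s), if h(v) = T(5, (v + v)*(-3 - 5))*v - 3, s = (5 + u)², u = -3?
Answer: 2042/1291 ≈ 1.5817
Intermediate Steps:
T(q, Q) = -2 + Q*q (T(q, Q) = -2 + (q + 0)*Q = -2 + q*Q = -2 + Q*q)
s = 4 (s = (5 - 3)² = 2² = 4)
h(v) = -3 + v*(-2 - 80*v) (h(v) = (-2 + ((v + v)*(-3 - 5))*5)*v - 3 = (-2 + ((2*v)*(-8))*5)*v - 3 = (-2 - 16*v*5)*v - 3 = (-2 - 80*v)*v - 3 = v*(-2 - 80*v) - 3 = -3 + v*(-2 - 80*v))
-2042/h(s) = -2042/(-3 - 2*4*(1 + 40*4)) = -2042/(-3 - 2*4*(1 + 160)) = -2042/(-3 - 2*4*161) = -2042/(-3 - 1288) = -2042/(-1291) = -2042*(-1/1291) = 2042/1291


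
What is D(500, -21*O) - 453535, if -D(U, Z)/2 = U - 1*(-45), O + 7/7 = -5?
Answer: -454625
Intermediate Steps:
O = -6 (O = -1 - 5 = -6)
D(U, Z) = -90 - 2*U (D(U, Z) = -2*(U - 1*(-45)) = -2*(U + 45) = -2*(45 + U) = -90 - 2*U)
D(500, -21*O) - 453535 = (-90 - 2*500) - 453535 = (-90 - 1000) - 453535 = -1090 - 453535 = -454625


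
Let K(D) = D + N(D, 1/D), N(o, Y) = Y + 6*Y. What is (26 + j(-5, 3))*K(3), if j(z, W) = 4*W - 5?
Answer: 176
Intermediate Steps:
N(o, Y) = 7*Y
j(z, W) = -5 + 4*W
K(D) = D + 7/D
(26 + j(-5, 3))*K(3) = (26 + (-5 + 4*3))*(3 + 7/3) = (26 + (-5 + 12))*(3 + 7*(⅓)) = (26 + 7)*(3 + 7/3) = 33*(16/3) = 176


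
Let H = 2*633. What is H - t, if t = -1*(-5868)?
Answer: -4602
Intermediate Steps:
H = 1266
t = 5868
H - t = 1266 - 1*5868 = 1266 - 5868 = -4602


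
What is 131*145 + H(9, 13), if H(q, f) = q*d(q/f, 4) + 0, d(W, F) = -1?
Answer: 18986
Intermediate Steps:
H(q, f) = -q (H(q, f) = q*(-1) + 0 = -q + 0 = -q)
131*145 + H(9, 13) = 131*145 - 1*9 = 18995 - 9 = 18986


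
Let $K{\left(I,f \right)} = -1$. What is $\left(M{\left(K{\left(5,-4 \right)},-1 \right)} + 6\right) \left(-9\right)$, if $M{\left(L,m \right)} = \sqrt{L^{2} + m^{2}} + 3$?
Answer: $-81 - 9 \sqrt{2} \approx -93.728$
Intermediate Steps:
$M{\left(L,m \right)} = 3 + \sqrt{L^{2} + m^{2}}$
$\left(M{\left(K{\left(5,-4 \right)},-1 \right)} + 6\right) \left(-9\right) = \left(\left(3 + \sqrt{\left(-1\right)^{2} + \left(-1\right)^{2}}\right) + 6\right) \left(-9\right) = \left(\left(3 + \sqrt{1 + 1}\right) + 6\right) \left(-9\right) = \left(\left(3 + \sqrt{2}\right) + 6\right) \left(-9\right) = \left(9 + \sqrt{2}\right) \left(-9\right) = -81 - 9 \sqrt{2}$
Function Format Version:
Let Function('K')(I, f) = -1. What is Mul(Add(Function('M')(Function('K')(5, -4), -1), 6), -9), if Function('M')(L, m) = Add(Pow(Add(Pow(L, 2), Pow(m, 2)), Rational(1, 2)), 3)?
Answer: Add(-81, Mul(-9, Pow(2, Rational(1, 2)))) ≈ -93.728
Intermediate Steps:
Function('M')(L, m) = Add(3, Pow(Add(Pow(L, 2), Pow(m, 2)), Rational(1, 2)))
Mul(Add(Function('M')(Function('K')(5, -4), -1), 6), -9) = Mul(Add(Add(3, Pow(Add(Pow(-1, 2), Pow(-1, 2)), Rational(1, 2))), 6), -9) = Mul(Add(Add(3, Pow(Add(1, 1), Rational(1, 2))), 6), -9) = Mul(Add(Add(3, Pow(2, Rational(1, 2))), 6), -9) = Mul(Add(9, Pow(2, Rational(1, 2))), -9) = Add(-81, Mul(-9, Pow(2, Rational(1, 2))))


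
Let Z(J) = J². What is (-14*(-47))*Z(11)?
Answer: 79618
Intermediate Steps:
(-14*(-47))*Z(11) = -14*(-47)*11² = 658*121 = 79618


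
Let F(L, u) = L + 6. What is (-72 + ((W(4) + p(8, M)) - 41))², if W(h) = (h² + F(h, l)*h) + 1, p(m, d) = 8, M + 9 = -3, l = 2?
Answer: 2304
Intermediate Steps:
M = -12 (M = -9 - 3 = -12)
F(L, u) = 6 + L
W(h) = 1 + h² + h*(6 + h) (W(h) = (h² + (6 + h)*h) + 1 = (h² + h*(6 + h)) + 1 = 1 + h² + h*(6 + h))
(-72 + ((W(4) + p(8, M)) - 41))² = (-72 + (((1 + 4² + 4*(6 + 4)) + 8) - 41))² = (-72 + (((1 + 16 + 4*10) + 8) - 41))² = (-72 + (((1 + 16 + 40) + 8) - 41))² = (-72 + ((57 + 8) - 41))² = (-72 + (65 - 41))² = (-72 + 24)² = (-48)² = 2304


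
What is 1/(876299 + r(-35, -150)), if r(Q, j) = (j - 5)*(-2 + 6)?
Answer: 1/875679 ≈ 1.1420e-6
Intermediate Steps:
r(Q, j) = -20 + 4*j (r(Q, j) = (-5 + j)*4 = -20 + 4*j)
1/(876299 + r(-35, -150)) = 1/(876299 + (-20 + 4*(-150))) = 1/(876299 + (-20 - 600)) = 1/(876299 - 620) = 1/875679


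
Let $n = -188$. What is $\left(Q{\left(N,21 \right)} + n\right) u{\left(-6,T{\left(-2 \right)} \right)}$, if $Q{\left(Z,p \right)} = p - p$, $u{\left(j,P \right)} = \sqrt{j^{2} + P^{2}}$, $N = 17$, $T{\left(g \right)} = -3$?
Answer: $- 564 \sqrt{5} \approx -1261.1$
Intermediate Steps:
$u{\left(j,P \right)} = \sqrt{P^{2} + j^{2}}$
$Q{\left(Z,p \right)} = 0$
$\left(Q{\left(N,21 \right)} + n\right) u{\left(-6,T{\left(-2 \right)} \right)} = \left(0 - 188\right) \sqrt{\left(-3\right)^{2} + \left(-6\right)^{2}} = - 188 \sqrt{9 + 36} = - 188 \sqrt{45} = - 188 \cdot 3 \sqrt{5} = - 564 \sqrt{5}$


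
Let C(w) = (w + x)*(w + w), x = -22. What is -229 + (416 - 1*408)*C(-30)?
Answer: 24731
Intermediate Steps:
C(w) = 2*w*(-22 + w) (C(w) = (w - 22)*(w + w) = (-22 + w)*(2*w) = 2*w*(-22 + w))
-229 + (416 - 1*408)*C(-30) = -229 + (416 - 1*408)*(2*(-30)*(-22 - 30)) = -229 + (416 - 408)*(2*(-30)*(-52)) = -229 + 8*3120 = -229 + 24960 = 24731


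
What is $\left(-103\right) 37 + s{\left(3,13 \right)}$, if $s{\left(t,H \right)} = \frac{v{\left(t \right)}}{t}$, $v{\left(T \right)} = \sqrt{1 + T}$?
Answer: $- \frac{11431}{3} \approx -3810.3$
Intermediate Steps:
$s{\left(t,H \right)} = \frac{\sqrt{1 + t}}{t}$
$\left(-103\right) 37 + s{\left(3,13 \right)} = \left(-103\right) 37 + \frac{\sqrt{1 + 3}}{3} = -3811 + \frac{\sqrt{4}}{3} = -3811 + \frac{1}{3} \cdot 2 = -3811 + \frac{2}{3} = - \frac{11431}{3}$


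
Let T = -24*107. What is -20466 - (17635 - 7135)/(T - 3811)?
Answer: -130542114/6379 ≈ -20464.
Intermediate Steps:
T = -2568
-20466 - (17635 - 7135)/(T - 3811) = -20466 - (17635 - 7135)/(-2568 - 3811) = -20466 - 10500/(-6379) = -20466 - 10500*(-1)/6379 = -20466 - 1*(-10500/6379) = -20466 + 10500/6379 = -130542114/6379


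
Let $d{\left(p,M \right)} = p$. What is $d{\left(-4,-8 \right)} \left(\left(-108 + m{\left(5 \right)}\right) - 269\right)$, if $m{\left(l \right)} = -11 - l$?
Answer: $1572$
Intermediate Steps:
$d{\left(-4,-8 \right)} \left(\left(-108 + m{\left(5 \right)}\right) - 269\right) = - 4 \left(\left(-108 - 16\right) - 269\right) = - 4 \left(-124 - 269\right) = \left(-4\right) \left(-393\right) = 1572$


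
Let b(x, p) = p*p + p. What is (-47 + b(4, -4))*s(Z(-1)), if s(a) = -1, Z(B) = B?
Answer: 35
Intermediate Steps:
b(x, p) = p + p² (b(x, p) = p² + p = p + p²)
(-47 + b(4, -4))*s(Z(-1)) = (-47 - 4*(1 - 4))*(-1) = (-47 - 4*(-3))*(-1) = (-47 + 12)*(-1) = -35*(-1) = 35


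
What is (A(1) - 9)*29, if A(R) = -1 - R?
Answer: -319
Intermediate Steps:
(A(1) - 9)*29 = ((-1 - 1*1) - 9)*29 = ((-1 - 1) - 9)*29 = (-2 - 9)*29 = -11*29 = -319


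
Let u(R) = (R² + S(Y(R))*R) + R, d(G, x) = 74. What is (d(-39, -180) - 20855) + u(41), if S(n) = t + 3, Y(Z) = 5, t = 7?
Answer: -18649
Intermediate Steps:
S(n) = 10 (S(n) = 7 + 3 = 10)
u(R) = R² + 11*R (u(R) = (R² + 10*R) + R = R² + 11*R)
(d(-39, -180) - 20855) + u(41) = (74 - 20855) + 41*(11 + 41) = -20781 + 41*52 = -20781 + 2132 = -18649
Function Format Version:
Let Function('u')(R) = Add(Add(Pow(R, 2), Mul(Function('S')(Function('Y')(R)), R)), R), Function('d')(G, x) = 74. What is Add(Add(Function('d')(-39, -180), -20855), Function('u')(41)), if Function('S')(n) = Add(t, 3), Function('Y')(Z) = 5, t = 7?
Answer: -18649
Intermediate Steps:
Function('S')(n) = 10 (Function('S')(n) = Add(7, 3) = 10)
Function('u')(R) = Add(Pow(R, 2), Mul(11, R)) (Function('u')(R) = Add(Add(Pow(R, 2), Mul(10, R)), R) = Add(Pow(R, 2), Mul(11, R)))
Add(Add(Function('d')(-39, -180), -20855), Function('u')(41)) = Add(Add(74, -20855), Mul(41, Add(11, 41))) = Add(-20781, Mul(41, 52)) = Add(-20781, 2132) = -18649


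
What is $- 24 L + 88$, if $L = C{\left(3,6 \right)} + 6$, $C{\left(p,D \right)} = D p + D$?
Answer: $-632$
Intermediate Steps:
$C{\left(p,D \right)} = D + D p$
$L = 30$ ($L = 6 \left(1 + 3\right) + 6 = 6 \cdot 4 + 6 = 24 + 6 = 30$)
$- 24 L + 88 = \left(-24\right) 30 + 88 = -720 + 88 = -632$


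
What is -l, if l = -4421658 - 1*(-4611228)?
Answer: -189570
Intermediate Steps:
l = 189570 (l = -4421658 + 4611228 = 189570)
-l = -1*189570 = -189570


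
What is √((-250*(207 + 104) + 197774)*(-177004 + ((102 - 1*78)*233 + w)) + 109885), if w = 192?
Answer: I*√20550399395 ≈ 1.4335e+5*I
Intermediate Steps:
√((-250*(207 + 104) + 197774)*(-177004 + ((102 - 1*78)*233 + w)) + 109885) = √((-250*(207 + 104) + 197774)*(-177004 + ((102 - 1*78)*233 + 192)) + 109885) = √((-250*311 + 197774)*(-177004 + ((102 - 78)*233 + 192)) + 109885) = √((-77750 + 197774)*(-177004 + (24*233 + 192)) + 109885) = √(120024*(-177004 + (5592 + 192)) + 109885) = √(120024*(-177004 + 5784) + 109885) = √(120024*(-171220) + 109885) = √(-20550509280 + 109885) = √(-20550399395) = I*√20550399395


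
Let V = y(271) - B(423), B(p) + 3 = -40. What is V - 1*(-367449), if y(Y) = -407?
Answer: 367085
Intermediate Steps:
B(p) = -43 (B(p) = -3 - 40 = -43)
V = -364 (V = -407 - 1*(-43) = -407 + 43 = -364)
V - 1*(-367449) = -364 - 1*(-367449) = -364 + 367449 = 367085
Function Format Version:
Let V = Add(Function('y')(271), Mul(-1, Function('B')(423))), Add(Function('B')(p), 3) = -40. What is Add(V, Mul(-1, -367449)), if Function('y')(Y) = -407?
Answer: 367085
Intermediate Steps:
Function('B')(p) = -43 (Function('B')(p) = Add(-3, -40) = -43)
V = -364 (V = Add(-407, Mul(-1, -43)) = Add(-407, 43) = -364)
Add(V, Mul(-1, -367449)) = Add(-364, Mul(-1, -367449)) = Add(-364, 367449) = 367085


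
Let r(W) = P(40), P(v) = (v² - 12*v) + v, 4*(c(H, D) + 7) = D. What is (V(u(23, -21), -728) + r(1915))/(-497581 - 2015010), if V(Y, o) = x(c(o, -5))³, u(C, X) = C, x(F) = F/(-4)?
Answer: -4787297/10291572736 ≈ -0.00046517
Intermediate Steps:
c(H, D) = -7 + D/4
P(v) = v² - 11*v
x(F) = -F/4 (x(F) = F*(-¼) = -F/4)
r(W) = 1160 (r(W) = 40*(-11 + 40) = 40*29 = 1160)
V(Y, o) = 35937/4096 (V(Y, o) = (-(-7 + (¼)*(-5))/4)³ = (-(-7 - 5/4)/4)³ = (-¼*(-33/4))³ = (33/16)³ = 35937/4096)
(V(u(23, -21), -728) + r(1915))/(-497581 - 2015010) = (35937/4096 + 1160)/(-497581 - 2015010) = (4787297/4096)/(-2512591) = (4787297/4096)*(-1/2512591) = -4787297/10291572736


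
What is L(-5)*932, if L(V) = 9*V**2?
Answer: 209700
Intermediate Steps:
L(-5)*932 = (9*(-5)**2)*932 = (9*25)*932 = 225*932 = 209700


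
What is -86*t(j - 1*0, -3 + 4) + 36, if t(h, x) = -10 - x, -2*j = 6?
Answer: 982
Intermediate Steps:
j = -3 (j = -½*6 = -3)
-86*t(j - 1*0, -3 + 4) + 36 = -86*(-10 - (-3 + 4)) + 36 = -86*(-10 - 1*1) + 36 = -86*(-10 - 1) + 36 = -86*(-11) + 36 = 946 + 36 = 982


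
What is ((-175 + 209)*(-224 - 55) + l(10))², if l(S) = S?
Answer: 89794576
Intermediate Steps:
((-175 + 209)*(-224 - 55) + l(10))² = ((-175 + 209)*(-224 - 55) + 10)² = (34*(-279) + 10)² = (-9486 + 10)² = (-9476)² = 89794576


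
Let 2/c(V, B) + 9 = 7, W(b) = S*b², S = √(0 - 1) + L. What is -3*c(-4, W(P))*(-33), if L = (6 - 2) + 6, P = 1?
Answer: -99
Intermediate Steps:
L = 10 (L = 4 + 6 = 10)
S = 10 + I (S = √(0 - 1) + 10 = √(-1) + 10 = I + 10 = 10 + I ≈ 10.0 + 1.0*I)
W(b) = b²*(10 + I) (W(b) = (10 + I)*b² = b²*(10 + I))
c(V, B) = -1 (c(V, B) = 2/(-9 + 7) = 2/(-2) = 2*(-½) = -1)
-3*c(-4, W(P))*(-33) = -3*(-1)*(-33) = 3*(-33) = -99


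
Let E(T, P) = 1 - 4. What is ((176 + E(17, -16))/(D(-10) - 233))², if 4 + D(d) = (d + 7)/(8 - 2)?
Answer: 119716/225625 ≈ 0.53060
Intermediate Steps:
E(T, P) = -3
D(d) = -17/6 + d/6 (D(d) = -4 + (d + 7)/(8 - 2) = -4 + (7 + d)/6 = -4 + (7 + d)*(⅙) = -4 + (7/6 + d/6) = -17/6 + d/6)
((176 + E(17, -16))/(D(-10) - 233))² = ((176 - 3)/((-17/6 + (⅙)*(-10)) - 233))² = (173/((-17/6 - 5/3) - 233))² = (173/(-9/2 - 233))² = (173/(-475/2))² = (173*(-2/475))² = (-346/475)² = 119716/225625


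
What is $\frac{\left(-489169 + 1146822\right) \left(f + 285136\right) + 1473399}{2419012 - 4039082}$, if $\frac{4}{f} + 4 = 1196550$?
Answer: $- \frac{112189360998344817}{969244139110} \approx -1.1575 \cdot 10^{5}$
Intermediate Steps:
$f = \frac{2}{598273}$ ($f = \frac{4}{-4 + 1196550} = \frac{4}{1196546} = 4 \cdot \frac{1}{1196546} = \frac{2}{598273} \approx 3.343 \cdot 10^{-6}$)
$\frac{\left(-489169 + 1146822\right) \left(f + 285136\right) + 1473399}{2419012 - 4039082} = \frac{\left(-489169 + 1146822\right) \left(\frac{2}{598273} + 285136\right) + 1473399}{2419012 - 4039082} = \frac{657653 \cdot \frac{170589170130}{598273} + 1473399}{-1620070} = \left(\frac{112188479503504890}{598273} + 1473399\right) \left(- \frac{1}{1620070}\right) = \frac{112189360998344817}{598273} \left(- \frac{1}{1620070}\right) = - \frac{112189360998344817}{969244139110}$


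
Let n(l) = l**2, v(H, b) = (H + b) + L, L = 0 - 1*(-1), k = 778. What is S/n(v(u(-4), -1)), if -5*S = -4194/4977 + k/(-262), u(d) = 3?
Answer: 276163/3259935 ≈ 0.084714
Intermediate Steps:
L = 1 (L = 0 + 1 = 1)
v(H, b) = 1 + H + b (v(H, b) = (H + b) + 1 = 1 + H + b)
S = 276163/362215 (S = -(-4194/4977 + 778/(-262))/5 = -(-4194*1/4977 + 778*(-1/262))/5 = -(-466/553 - 389/131)/5 = -1/5*(-276163/72443) = 276163/362215 ≈ 0.76243)
S/n(v(u(-4), -1)) = 276163/(362215*((1 + 3 - 1)**2)) = 276163/(362215*(3**2)) = (276163/362215)/9 = (276163/362215)*(1/9) = 276163/3259935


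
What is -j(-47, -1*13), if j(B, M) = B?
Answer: 47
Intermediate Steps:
-j(-47, -1*13) = -1*(-47) = 47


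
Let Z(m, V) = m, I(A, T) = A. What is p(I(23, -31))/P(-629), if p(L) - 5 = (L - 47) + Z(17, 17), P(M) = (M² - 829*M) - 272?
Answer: -1/458405 ≈ -2.1815e-6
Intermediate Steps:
P(M) = -272 + M² - 829*M
p(L) = -25 + L (p(L) = 5 + ((L - 47) + 17) = 5 + ((-47 + L) + 17) = 5 + (-30 + L) = -25 + L)
p(I(23, -31))/P(-629) = (-25 + 23)/(-272 + (-629)² - 829*(-629)) = -2/(-272 + 395641 + 521441) = -2/916810 = -2*1/916810 = -1/458405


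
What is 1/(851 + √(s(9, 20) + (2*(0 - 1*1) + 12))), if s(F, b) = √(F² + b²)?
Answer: 1/(851 + √(10 + √481)) ≈ 0.0011673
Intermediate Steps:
1/(851 + √(s(9, 20) + (2*(0 - 1*1) + 12))) = 1/(851 + √(√(9² + 20²) + (2*(0 - 1*1) + 12))) = 1/(851 + √(√(81 + 400) + (2*(0 - 1) + 12))) = 1/(851 + √(√481 + (2*(-1) + 12))) = 1/(851 + √(√481 + (-2 + 12))) = 1/(851 + √(√481 + 10)) = 1/(851 + √(10 + √481))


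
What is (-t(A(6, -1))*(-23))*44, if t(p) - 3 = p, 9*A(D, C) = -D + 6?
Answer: 3036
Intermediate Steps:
A(D, C) = ⅔ - D/9 (A(D, C) = (-D + 6)/9 = (6 - D)/9 = ⅔ - D/9)
t(p) = 3 + p
(-t(A(6, -1))*(-23))*44 = (-(3 + (⅔ - ⅑*6))*(-23))*44 = (-(3 + (⅔ - ⅔))*(-23))*44 = (-(3 + 0)*(-23))*44 = (-1*3*(-23))*44 = -3*(-23)*44 = 69*44 = 3036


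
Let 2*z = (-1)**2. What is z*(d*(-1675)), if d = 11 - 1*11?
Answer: 0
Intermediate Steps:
z = 1/2 (z = (1/2)*(-1)**2 = (1/2)*1 = 1/2 ≈ 0.50000)
d = 0 (d = 11 - 11 = 0)
z*(d*(-1675)) = (0*(-1675))/2 = (1/2)*0 = 0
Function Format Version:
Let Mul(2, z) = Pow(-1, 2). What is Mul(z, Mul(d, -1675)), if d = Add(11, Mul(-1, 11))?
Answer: 0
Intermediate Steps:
z = Rational(1, 2) (z = Mul(Rational(1, 2), Pow(-1, 2)) = Mul(Rational(1, 2), 1) = Rational(1, 2) ≈ 0.50000)
d = 0 (d = Add(11, -11) = 0)
Mul(z, Mul(d, -1675)) = Mul(Rational(1, 2), Mul(0, -1675)) = Mul(Rational(1, 2), 0) = 0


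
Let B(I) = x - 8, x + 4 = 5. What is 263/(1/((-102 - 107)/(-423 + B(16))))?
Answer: 54967/430 ≈ 127.83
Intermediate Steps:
x = 1 (x = -4 + 5 = 1)
B(I) = -7 (B(I) = 1 - 8 = -7)
263/(1/((-102 - 107)/(-423 + B(16)))) = 263/(1/((-102 - 107)/(-423 - 7))) = 263/(1/(-209/(-430))) = 263/(1/(-209*(-1/430))) = 263/(1/(209/430)) = 263/(430/209) = 263*(209/430) = 54967/430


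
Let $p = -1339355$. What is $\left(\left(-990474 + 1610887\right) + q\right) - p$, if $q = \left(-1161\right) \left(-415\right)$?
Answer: $2441583$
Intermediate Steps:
$q = 481815$
$\left(\left(-990474 + 1610887\right) + q\right) - p = \left(\left(-990474 + 1610887\right) + 481815\right) - -1339355 = \left(620413 + 481815\right) + 1339355 = 1102228 + 1339355 = 2441583$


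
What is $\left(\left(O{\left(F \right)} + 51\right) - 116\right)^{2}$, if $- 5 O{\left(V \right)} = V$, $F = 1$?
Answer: $\frac{106276}{25} \approx 4251.0$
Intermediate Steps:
$O{\left(V \right)} = - \frac{V}{5}$
$\left(\left(O{\left(F \right)} + 51\right) - 116\right)^{2} = \left(\left(\left(- \frac{1}{5}\right) 1 + 51\right) - 116\right)^{2} = \left(\left(- \frac{1}{5} + 51\right) - 116\right)^{2} = \left(\frac{254}{5} - 116\right)^{2} = \left(- \frac{326}{5}\right)^{2} = \frac{106276}{25}$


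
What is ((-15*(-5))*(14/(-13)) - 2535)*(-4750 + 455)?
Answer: 146051475/13 ≈ 1.1235e+7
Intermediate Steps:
((-15*(-5))*(14/(-13)) - 2535)*(-4750 + 455) = (75*(14*(-1/13)) - 2535)*(-4295) = (75*(-14/13) - 2535)*(-4295) = (-1050/13 - 2535)*(-4295) = -34005/13*(-4295) = 146051475/13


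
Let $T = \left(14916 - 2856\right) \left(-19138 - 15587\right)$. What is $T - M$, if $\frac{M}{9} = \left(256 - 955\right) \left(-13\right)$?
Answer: $-418865283$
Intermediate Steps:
$M = 81783$ ($M = 9 \left(256 - 955\right) \left(-13\right) = 9 \left(\left(-699\right) \left(-13\right)\right) = 9 \cdot 9087 = 81783$)
$T = -418783500$ ($T = 12060 \left(-34725\right) = -418783500$)
$T - M = -418783500 - 81783 = -418865283$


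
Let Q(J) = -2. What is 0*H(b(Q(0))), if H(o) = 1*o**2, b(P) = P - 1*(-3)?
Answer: 0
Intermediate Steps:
b(P) = 3 + P (b(P) = P + 3 = 3 + P)
H(o) = o**2
0*H(b(Q(0))) = 0*(3 - 2)**2 = 0*1**2 = 0*1 = 0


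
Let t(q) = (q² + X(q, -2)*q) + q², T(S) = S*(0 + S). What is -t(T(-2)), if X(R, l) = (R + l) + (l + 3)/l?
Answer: -38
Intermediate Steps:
X(R, l) = R + l + (3 + l)/l (X(R, l) = (R + l) + (3 + l)/l = R + l + (3 + l)/l)
T(S) = S² (T(S) = S*S = S²)
t(q) = 2*q² + q*(-5/2 + q) (t(q) = (q² + (1 + q - 2 + 3/(-2))*q) + q² = (q² + (1 + q - 2 + 3*(-½))*q) + q² = (q² + (1 + q - 2 - 3/2)*q) + q² = (q² + (-5/2 + q)*q) + q² = (q² + q*(-5/2 + q)) + q² = 2*q² + q*(-5/2 + q))
-t(T(-2)) = -(-2)²*(-5 + 6*(-2)²)/2 = -4*(-5 + 6*4)/2 = -4*(-5 + 24)/2 = -4*19/2 = -1*38 = -38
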